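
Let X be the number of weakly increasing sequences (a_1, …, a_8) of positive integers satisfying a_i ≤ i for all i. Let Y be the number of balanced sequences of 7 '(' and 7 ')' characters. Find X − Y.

Weakly increasing sequences with a_i ≤ i biject with Dyck paths of semilength 8, so there are C_8. So X = C_8 = 1430.
With 7 pairs the number of balanced bracket strings is the Catalan number C_7. So Y = C_7 = 429.
X − Y = 1430 − 429 = 1001.

1001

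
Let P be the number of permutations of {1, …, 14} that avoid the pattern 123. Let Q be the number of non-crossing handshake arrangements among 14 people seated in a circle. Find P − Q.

For any fixed pattern of length 3, the pattern-avoiding permutations of [14] number C_14. So P = C_14 = 2674440.
With 14 = 2·7 people, non-crossing handshake pairings are non-crossing perfect matchings on a circle, counted by C_7. So Q = C_7 = 429.
P − Q = 2674440 − 429 = 2674011.

2674011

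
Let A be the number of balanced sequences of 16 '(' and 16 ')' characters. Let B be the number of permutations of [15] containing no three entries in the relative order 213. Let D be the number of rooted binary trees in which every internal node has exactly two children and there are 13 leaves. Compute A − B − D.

With 16 pairs the number of balanced bracket strings is the Catalan number C_16. So A = C_16 = 35357670.
For any fixed pattern of length 3, the pattern-avoiding permutations of [15] number C_15. So B = C_15 = 9694845.
Full binary trees with 13 leaves have 13−1 = 12 internal nodes, so there are C_12 of them. So D = C_12 = 208012.
A − B − D = 35357670 − 9694845 − 208012 = 25454813.

25454813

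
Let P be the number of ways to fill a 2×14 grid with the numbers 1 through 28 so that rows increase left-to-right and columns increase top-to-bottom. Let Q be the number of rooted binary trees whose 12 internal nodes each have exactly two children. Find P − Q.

2466428

By the hook-length formula (or a Dyck-path bijection), SYT of shape 2×14 number C_14. So P = C_14 = 2674440.
Full binary trees with n internal nodes are counted by C_n; here n = 12. So Q = C_12 = 208012.
P − Q = 2674440 − 208012 = 2466428.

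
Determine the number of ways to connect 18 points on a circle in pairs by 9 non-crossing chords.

4862

Pairing 18 circle points by 9 non-crossing chords gives C_9 matchings.
C_9 = C(18,9)/10 = 48620/10 = 4862.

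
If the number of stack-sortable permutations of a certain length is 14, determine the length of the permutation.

Stack-sortable permutations of [n] are counted by C_n. The Catalan number equal to 14 is C_4.

4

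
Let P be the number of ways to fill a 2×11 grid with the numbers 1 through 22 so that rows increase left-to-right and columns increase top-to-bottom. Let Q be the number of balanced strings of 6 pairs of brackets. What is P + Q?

By the hook-length formula (or a Dyck-path bijection), SYT of shape 2×11 number C_11. So P = C_11 = 58786.
With 6 pairs the number of balanced bracket strings is the Catalan number C_6. So Q = C_6 = 132.
P + Q = 58786 + 132 = 58918.

58918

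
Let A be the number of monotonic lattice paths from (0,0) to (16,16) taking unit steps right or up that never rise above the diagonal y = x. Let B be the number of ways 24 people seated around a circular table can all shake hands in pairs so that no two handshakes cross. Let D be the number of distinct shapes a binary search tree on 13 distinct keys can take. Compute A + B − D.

Monotone paths in an n×n grid that stay weakly below the diagonal are counted by C_n; here n = 16. So A = C_16 = 35357670.
Non-crossing handshake pairings of 2n people are counted by C_n; 24 people gives n = 12. So B = C_12 = 208012.
There are C_n binary search tree shapes on n keys; with n = 13 that is C_13. So D = C_13 = 742900.
A + B − D = 35357670 + 208012 − 742900 = 34822782.

34822782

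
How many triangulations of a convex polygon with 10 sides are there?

The number of triangulations of a 10-gon is the Catalan number C_8 (index = sides − 2).
C_8 = C(16,8)/9 = 12870/9 = 1430.

1430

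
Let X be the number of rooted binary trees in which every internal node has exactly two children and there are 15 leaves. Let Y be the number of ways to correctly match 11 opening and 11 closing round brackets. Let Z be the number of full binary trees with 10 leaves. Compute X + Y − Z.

2728364

A full binary tree with L leaves has L−1 internal nodes and is counted by C_{L−1}; L = 15 gives C_14. So X = C_14 = 2674440.
A balanced arrangement of 11 bracket pairs is a Dyck word of semilength 11, so the count is C_11. So Y = C_11 = 58786.
Full binary trees with 10 leaves have 10−1 = 9 internal nodes, so there are C_9 of them. So Z = C_9 = 4862.
X + Y − Z = 2674440 + 58786 − 4862 = 2728364.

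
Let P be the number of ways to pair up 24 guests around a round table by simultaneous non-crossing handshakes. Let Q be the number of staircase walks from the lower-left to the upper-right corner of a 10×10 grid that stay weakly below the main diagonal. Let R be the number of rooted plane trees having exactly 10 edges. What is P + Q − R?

208012

Non-crossing handshake pairings of 2n people are counted by C_n; 24 people gives n = 12. So P = C_12 = 208012.
Sub-diagonal monotone paths from (0,0) to (10,10) biject with Dyck paths of semilength 10, giving C_10. So Q = C_10 = 16796.
Rooted ordered trees with n edges are counted by C_n; here n = 10. So R = C_10 = 16796.
P + Q − R = 208012 + 16796 − 16796 = 208012.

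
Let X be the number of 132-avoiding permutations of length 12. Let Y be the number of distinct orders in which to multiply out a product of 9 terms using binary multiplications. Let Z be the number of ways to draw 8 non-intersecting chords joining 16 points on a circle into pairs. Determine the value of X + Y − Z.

208012

For any fixed pattern of length 3, the pattern-avoiding permutations of [12] number C_12. So X = C_12 = 208012.
Parenthesizations of m factors correspond to full binary trees with m leaves, counted by C_{m−1}; m = 9 gives C_8. So Y = C_8 = 1430.
Non-crossing perfect matchings of 2n points on a circle are counted by C_n; with 16 points, n = 8. So Z = C_8 = 1430.
X + Y − Z = 208012 + 1430 − 1430 = 208012.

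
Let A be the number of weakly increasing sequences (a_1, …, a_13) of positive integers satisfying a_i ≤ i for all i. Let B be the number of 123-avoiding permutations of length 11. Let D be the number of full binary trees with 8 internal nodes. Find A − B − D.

Weakly increasing sequences with a_i ≤ i biject with Dyck paths of semilength 13, so there are C_13. So A = C_13 = 742900.
Permutations of [n] avoiding any single length-3 pattern are counted by C_n; here n = 11. So B = C_11 = 58786.
Full binary trees with n internal nodes are counted by C_n; here n = 8. So D = C_8 = 1430.
A − B − D = 742900 − 58786 − 1430 = 682684.

682684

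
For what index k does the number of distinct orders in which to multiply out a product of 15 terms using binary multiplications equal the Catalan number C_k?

14

Bracketing 15 factors into binary products is counted by C_{15−1} = C_14.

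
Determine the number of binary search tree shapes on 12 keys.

Binary trees (left/right distinguished) on n nodes are counted by C_n; here n = 12.
C_12 = C_11 · 2(2·11+1)/(11+2) = 58786 · 46/13 = 208012.

208012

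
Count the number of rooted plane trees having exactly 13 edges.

A rooted plane tree with 13 edges has 14 nodes, and the count is C_13.
C_13 = C_12 · 2(2·12+1)/(12+2) = 208012 · 50/14 = 742900.

742900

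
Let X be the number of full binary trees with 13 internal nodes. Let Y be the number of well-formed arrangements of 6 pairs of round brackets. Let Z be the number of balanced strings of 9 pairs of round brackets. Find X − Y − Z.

Full binary trees with n internal nodes are counted by C_n; here n = 13. So X = C_13 = 742900.
Balanced strings of n pairs of brackets are counted by C_n; here n = 6. So Y = C_6 = 132.
A balanced arrangement of 9 bracket pairs is a Dyck word of semilength 9, so the count is C_9. So Z = C_9 = 4862.
X − Y − Z = 742900 − 132 − 4862 = 737906.

737906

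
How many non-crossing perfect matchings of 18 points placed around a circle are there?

4862

Non-crossing perfect matchings of 2n points on a circle are counted by C_n; with 18 points, n = 9.
C_9 = C(18,9)/10 = 48620/10 = 4862.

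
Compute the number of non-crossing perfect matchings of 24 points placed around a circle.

208012

Non-crossing perfect matchings of 2n points on a circle are counted by C_n; with 24 points, n = 12.
C_12 = C(24,12)/13 = 2704156/13 = 208012.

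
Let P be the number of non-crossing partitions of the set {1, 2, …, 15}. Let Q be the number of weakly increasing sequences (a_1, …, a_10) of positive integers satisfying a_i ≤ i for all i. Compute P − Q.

The non-crossing partitions of [15] form a lattice of size C_15. So P = C_15 = 9694845.
Weakly increasing sequences with a_i ≤ i biject with Dyck paths of semilength 10, so there are C_10. So Q = C_10 = 16796.
P − Q = 9694845 − 16796 = 9678049.

9678049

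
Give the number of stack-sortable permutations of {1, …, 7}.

429

Stack-sortable permutations are exactly the 231-avoiding ones, counted by C_n; here n = 7.
C_7 = C(14,7)/8 = 3432/8 = 429.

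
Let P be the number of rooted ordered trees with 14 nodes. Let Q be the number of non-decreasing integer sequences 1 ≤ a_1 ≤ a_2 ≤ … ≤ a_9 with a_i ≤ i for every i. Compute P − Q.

A rooted plane tree on 14 nodes has 13 edges, and such trees are counted by C_13. So P = C_13 = 742900.
Weakly increasing sequences with a_i ≤ i biject with Dyck paths of semilength 9, so there are C_9. So Q = C_9 = 4862.
P − Q = 742900 − 4862 = 738038.

738038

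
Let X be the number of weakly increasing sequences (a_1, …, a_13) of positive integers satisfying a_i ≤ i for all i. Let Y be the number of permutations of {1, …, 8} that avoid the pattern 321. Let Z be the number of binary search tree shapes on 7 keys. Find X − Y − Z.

741041

Such sub-staircase sequences of length n are counted by C_n; here n = 13. So X = C_13 = 742900.
For any fixed pattern of length 3, the pattern-avoiding permutations of [8] number C_8. So Y = C_8 = 1430.
Binary trees (left/right distinguished) on n nodes are counted by C_n; here n = 7. So Z = C_7 = 429.
X − Y − Z = 742900 − 1430 − 429 = 741041.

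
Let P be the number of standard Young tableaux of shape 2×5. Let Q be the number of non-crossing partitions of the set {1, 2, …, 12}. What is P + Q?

208054

By the hook-length formula (or a Dyck-path bijection), SYT of shape 2×5 number C_5. So P = C_5 = 42.
Non-crossing partitions of an n-element set are counted by C_n; here n = 12. So Q = C_12 = 208012.
P + Q = 42 + 208012 = 208054.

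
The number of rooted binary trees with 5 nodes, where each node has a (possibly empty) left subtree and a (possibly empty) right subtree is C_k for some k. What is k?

5

There are C_n binary search tree shapes on n keys; with n = 5 that is C_5.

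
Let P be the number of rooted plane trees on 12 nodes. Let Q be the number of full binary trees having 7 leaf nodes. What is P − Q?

58654

A rooted plane tree on 12 nodes has 11 edges, and such trees are counted by C_11. So P = C_11 = 58786.
A full binary tree with L leaves has L−1 internal nodes and is counted by C_{L−1}; L = 7 gives C_6. So Q = C_6 = 132.
P − Q = 58786 − 132 = 58654.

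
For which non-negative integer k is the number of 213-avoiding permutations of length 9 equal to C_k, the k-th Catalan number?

Permutations of [n] avoiding any single length-3 pattern are counted by C_n; here n = 9.

9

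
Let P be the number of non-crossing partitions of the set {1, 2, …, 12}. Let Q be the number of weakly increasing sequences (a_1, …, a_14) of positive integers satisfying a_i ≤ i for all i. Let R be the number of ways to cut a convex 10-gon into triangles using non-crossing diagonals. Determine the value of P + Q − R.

Non-crossing partitions of an n-element set are counted by C_n; here n = 12. So P = C_12 = 208012.
Weakly increasing sequences with a_i ≤ i biject with Dyck paths of semilength 14, so there are C_14. So Q = C_14 = 2674440.
Triangulations of a convex m-gon are counted by C_{m−2}; with m = 10 this is C_8. So R = C_8 = 1430.
P + Q − R = 208012 + 2674440 − 1430 = 2881022.

2881022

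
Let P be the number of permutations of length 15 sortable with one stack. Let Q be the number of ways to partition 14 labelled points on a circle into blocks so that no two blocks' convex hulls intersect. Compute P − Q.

By Knuth's characterisation, the stack-sortable permutations of length 15 are the 231-avoiders, numbering C_15. So P = C_15 = 9694845.
The non-crossing partitions of [14] form a lattice of size C_14. So Q = C_14 = 2674440.
P − Q = 9694845 − 2674440 = 7020405.

7020405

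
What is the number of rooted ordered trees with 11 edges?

A rooted plane tree with 11 edges has 12 nodes, and the count is C_11.
C_11 = C_10 · 2(2·10+1)/(10+2) = 16796 · 42/12 = 58786.

58786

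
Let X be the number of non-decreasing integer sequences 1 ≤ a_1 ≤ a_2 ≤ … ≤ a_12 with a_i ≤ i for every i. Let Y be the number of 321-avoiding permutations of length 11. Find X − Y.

149226

Weakly increasing sequences with a_i ≤ i biject with Dyck paths of semilength 12, so there are C_12. So X = C_12 = 208012.
Permutations of [n] avoiding any single length-3 pattern are counted by C_n; here n = 11. So Y = C_11 = 58786.
X − Y = 208012 − 58786 = 149226.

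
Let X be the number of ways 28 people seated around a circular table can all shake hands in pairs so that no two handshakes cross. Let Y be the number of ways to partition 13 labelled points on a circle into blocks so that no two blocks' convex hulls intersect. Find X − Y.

With 28 = 2·14 people, non-crossing handshake pairings are non-crossing perfect matchings on a circle, counted by C_14. So X = C_14 = 2674440.
Non-crossing partitions of an n-element set are counted by C_n; here n = 13. So Y = C_13 = 742900.
X − Y = 2674440 − 742900 = 1931540.

1931540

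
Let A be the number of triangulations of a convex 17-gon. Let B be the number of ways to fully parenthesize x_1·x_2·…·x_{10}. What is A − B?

Triangulations of a convex m-gon are counted by C_{m−2}; with m = 17 this is C_15. So A = C_15 = 9694845.
Bracketing 10 factors into binary products is counted by C_{10−1} = C_9. So B = C_9 = 4862.
A − B = 9694845 − 4862 = 9689983.

9689983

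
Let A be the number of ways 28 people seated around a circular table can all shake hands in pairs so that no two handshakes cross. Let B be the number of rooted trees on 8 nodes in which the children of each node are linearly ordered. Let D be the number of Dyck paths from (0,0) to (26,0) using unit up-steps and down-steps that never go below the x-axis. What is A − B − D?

Non-crossing handshake pairings of 2n people are counted by C_n; 28 people gives n = 14. So A = C_14 = 2674440.
A rooted plane tree on 8 nodes has 7 edges, and such trees are counted by C_7. So B = C_7 = 429.
A Dyck path with 13 up-steps and 13 down-steps has semilength 13, so there are C_13 of them. So D = C_13 = 742900.
A − B − D = 2674440 − 429 − 742900 = 1931111.

1931111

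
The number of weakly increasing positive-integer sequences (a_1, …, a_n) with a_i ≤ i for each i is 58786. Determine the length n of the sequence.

11

Such sub-staircase sequences of length n are counted by C_n. The Catalan number equal to 58786 is C_11.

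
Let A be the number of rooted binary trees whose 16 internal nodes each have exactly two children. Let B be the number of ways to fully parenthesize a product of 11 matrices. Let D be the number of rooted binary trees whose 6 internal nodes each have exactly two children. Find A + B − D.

Full binary trees with n internal nodes are counted by C_n; here n = 16. So A = C_16 = 35357670.
Ways to associate a product of 11 factors correspond to binary trees on 11 leaves, so the count is C_10. So B = C_10 = 16796.
The number of full binary trees on 6 internal nodes is the Catalan number C_6. So D = C_6 = 132.
A + B − D = 35357670 + 16796 − 132 = 35374334.

35374334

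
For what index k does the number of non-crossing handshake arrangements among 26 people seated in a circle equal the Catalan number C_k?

13

With 26 = 2·13 people, non-crossing handshake pairings are non-crossing perfect matchings on a circle, counted by C_13.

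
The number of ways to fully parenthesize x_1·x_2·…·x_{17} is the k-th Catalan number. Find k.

16

Ways to associate a product of 17 factors correspond to binary trees on 17 leaves, so the count is C_16.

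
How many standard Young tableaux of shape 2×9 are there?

4862

By the hook-length formula (or a Dyck-path bijection), SYT of shape 2×9 number C_9.
C_9 = 4862.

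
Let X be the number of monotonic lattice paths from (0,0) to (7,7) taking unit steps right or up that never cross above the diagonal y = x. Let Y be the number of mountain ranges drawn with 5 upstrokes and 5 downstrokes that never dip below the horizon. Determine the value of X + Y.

471

Sub-diagonal monotone paths from (0,0) to (7,7) biject with Dyck paths of semilength 7, giving C_7. So X = C_7 = 429.
A Dyck path with 5 up-steps and 5 down-steps has semilength 5, so there are C_5 of them. So Y = C_5 = 42.
X + Y = 429 + 42 = 471.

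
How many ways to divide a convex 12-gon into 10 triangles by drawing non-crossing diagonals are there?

16796

The number of triangulations of a 12-gon is the Catalan number C_10 (index = sides − 2).
C_10 = C(20,10)/11 = 184756/11 = 16796.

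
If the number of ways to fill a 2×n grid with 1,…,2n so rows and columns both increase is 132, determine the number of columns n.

Standard Young tableaux of shape 2×n are counted by C_n. Since C_6 = 132, the index is 6.

6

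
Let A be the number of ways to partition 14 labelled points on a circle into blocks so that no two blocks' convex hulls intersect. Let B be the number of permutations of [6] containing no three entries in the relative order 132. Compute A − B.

2674308

Non-crossing partitions of an n-element set are counted by C_n; here n = 14. So A = C_14 = 2674440.
For any fixed pattern of length 3, the pattern-avoiding permutations of [6] number C_6. So B = C_6 = 132.
A − B = 2674440 − 132 = 2674308.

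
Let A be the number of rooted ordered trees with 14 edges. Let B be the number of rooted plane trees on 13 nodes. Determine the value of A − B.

2466428

Rooted ordered trees with n edges are counted by C_n; here n = 14. So A = C_14 = 2674440.
A rooted plane tree on 13 nodes has 12 edges, and such trees are counted by C_12. So B = C_12 = 208012.
A − B = 2674440 − 208012 = 2466428.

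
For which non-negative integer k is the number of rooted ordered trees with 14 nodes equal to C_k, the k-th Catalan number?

13

Rooted ordered (plane) trees on m nodes have m−1 edges and are counted by C_{m−1}; m = 14 gives C_13.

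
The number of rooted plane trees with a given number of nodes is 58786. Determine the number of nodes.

Rooted ordered trees on m nodes are counted by C_{m−1}. The Catalan number equal to 58786 is C_11.
So the index is 11, and the number of nodes is 11 + 1 = 12.

12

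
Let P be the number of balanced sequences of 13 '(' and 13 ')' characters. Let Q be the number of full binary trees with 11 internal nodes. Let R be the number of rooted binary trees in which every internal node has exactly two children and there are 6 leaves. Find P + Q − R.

801644

A balanced arrangement of 13 bracket pairs is a Dyck word of semilength 13, so the count is C_13. So P = C_13 = 742900.
The number of full binary trees on 11 internal nodes is the Catalan number C_11. So Q = C_11 = 58786.
A full binary tree with L leaves has L−1 internal nodes and is counted by C_{L−1}; L = 6 gives C_5. So R = C_5 = 42.
P + Q − R = 742900 + 58786 − 42 = 801644.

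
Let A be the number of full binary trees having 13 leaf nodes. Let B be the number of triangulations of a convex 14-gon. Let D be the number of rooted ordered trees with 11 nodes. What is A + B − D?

399228

A full binary tree with L leaves has L−1 internal nodes and is counted by C_{L−1}; L = 13 gives C_12. So A = C_12 = 208012.
Triangulations of a convex m-gon are counted by C_{m−2}; with m = 14 this is C_12. So B = C_12 = 208012.
Rooted ordered (plane) trees on m nodes have m−1 edges and are counted by C_{m−1}; m = 11 gives C_10. So D = C_10 = 16796.
A + B − D = 208012 + 208012 − 16796 = 399228.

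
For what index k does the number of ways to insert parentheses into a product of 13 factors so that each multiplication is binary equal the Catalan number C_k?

12

Ways to associate a product of 13 factors correspond to binary trees on 13 leaves, so the count is C_12.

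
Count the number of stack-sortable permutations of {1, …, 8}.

Stack-sortable permutations are exactly the 231-avoiding ones, counted by C_n; here n = 8.
C_8 = C(16,8)/9 = 12870/9 = 1430.

1430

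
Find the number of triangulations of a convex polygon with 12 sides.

Triangulations of a convex m-gon are counted by C_{m−2}; with m = 12 this is C_10.
C_10 = C_9 · 2(2·9+1)/(9+2) = 4862 · 38/11 = 16796.

16796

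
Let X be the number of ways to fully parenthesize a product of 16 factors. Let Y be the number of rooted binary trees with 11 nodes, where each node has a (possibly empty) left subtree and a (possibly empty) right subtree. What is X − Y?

9636059

Bracketing 16 factors into binary products is counted by C_{16−1} = C_15. So X = C_15 = 9694845.
There are C_n binary search tree shapes on n keys; with n = 11 that is C_11. So Y = C_11 = 58786.
X − Y = 9694845 − 58786 = 9636059.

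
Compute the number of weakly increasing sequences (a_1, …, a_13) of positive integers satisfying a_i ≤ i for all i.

742900

Such sub-staircase sequences of length n are counted by C_n; here n = 13.
C_13 = C(26,13)/14 = 10400600/14 = 742900.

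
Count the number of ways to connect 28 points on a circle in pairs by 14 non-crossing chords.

Non-crossing perfect matchings of 2n points on a circle are counted by C_n; with 28 points, n = 14.
C_14 = C_13 · 2(2·13+1)/(13+2) = 742900 · 54/15 = 2674440.

2674440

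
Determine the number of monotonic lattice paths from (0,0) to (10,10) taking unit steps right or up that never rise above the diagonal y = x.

16796

Monotone paths in an n×n grid that stay weakly below the diagonal are counted by C_n; here n = 10.
C_10 = C(20,10)/11 = 184756/11 = 16796.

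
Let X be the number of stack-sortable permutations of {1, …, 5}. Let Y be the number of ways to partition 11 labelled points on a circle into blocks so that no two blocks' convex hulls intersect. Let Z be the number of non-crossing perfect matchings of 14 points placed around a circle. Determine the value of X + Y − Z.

By Knuth's characterisation, the stack-sortable permutations of length 5 are the 231-avoiders, numbering C_5. So X = C_5 = 42.
Non-crossing partitions of an n-element set are counted by C_n; here n = 11. So Y = C_11 = 58786.
Pairing 14 circle points by 7 non-crossing chords gives C_7 matchings. So Z = C_7 = 429.
X + Y − Z = 42 + 58786 − 429 = 58399.

58399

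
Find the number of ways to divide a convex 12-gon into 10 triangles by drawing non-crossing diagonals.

16796

A convex 12-gon is triangulated into 10 triangles, and the number of such triangulations is the Catalan number C_{12−2} = C_10.
C_10 = C_9 · 2(2·9+1)/(9+2) = 4862 · 38/11 = 16796.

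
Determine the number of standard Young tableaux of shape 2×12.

208012

By the hook-length formula (or a Dyck-path bijection), SYT of shape 2×12 number C_12.
C_12 = C(24,12)/13 = 2704156/13 = 208012.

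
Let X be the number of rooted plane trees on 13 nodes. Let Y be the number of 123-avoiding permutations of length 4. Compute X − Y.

Rooted ordered (plane) trees on m nodes have m−1 edges and are counted by C_{m−1}; m = 13 gives C_12. So X = C_12 = 208012.
Permutations of [n] avoiding any single length-3 pattern are counted by C_n; here n = 4. So Y = C_4 = 14.
X − Y = 208012 − 14 = 207998.

207998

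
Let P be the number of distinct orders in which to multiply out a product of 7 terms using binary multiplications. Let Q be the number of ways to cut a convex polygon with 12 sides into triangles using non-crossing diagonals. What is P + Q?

16928

Parenthesizations of m factors correspond to full binary trees with m leaves, counted by C_{m−1}; m = 7 gives C_6. So P = C_6 = 132.
The number of triangulations of a 12-gon is the Catalan number C_10 (index = sides − 2). So Q = C_10 = 16796.
P + Q = 132 + 16796 = 16928.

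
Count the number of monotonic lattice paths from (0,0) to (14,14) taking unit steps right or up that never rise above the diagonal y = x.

Sub-diagonal monotone paths from (0,0) to (14,14) biject with Dyck paths of semilength 14, giving C_14.
C_14 = C(28,14)/15 = 40116600/15 = 2674440.

2674440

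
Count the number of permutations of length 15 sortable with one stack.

By Knuth's characterisation, the stack-sortable permutations of length 15 are the 231-avoiders, numbering C_15.
C_15 = 9694845.

9694845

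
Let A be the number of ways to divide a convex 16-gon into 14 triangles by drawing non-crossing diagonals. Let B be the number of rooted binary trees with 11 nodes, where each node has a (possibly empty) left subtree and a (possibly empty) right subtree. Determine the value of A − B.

2615654

A convex 16-gon is triangulated into 14 triangles, and the number of such triangulations is the Catalan number C_{16−2} = C_14. So A = C_14 = 2674440.
Rooted binary trees with 11 nodes (each child slot possibly empty) number C_11. So B = C_11 = 58786.
A − B = 2674440 − 58786 = 2615654.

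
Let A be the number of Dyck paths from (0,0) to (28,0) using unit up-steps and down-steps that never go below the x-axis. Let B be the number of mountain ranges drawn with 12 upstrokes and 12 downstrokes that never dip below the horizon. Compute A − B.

2466428

A Dyck path with 14 up-steps and 14 down-steps has semilength 14, so there are C_14 of them. So A = C_14 = 2674440.
A Dyck path with 12 up-steps and 12 down-steps has semilength 12, so there are C_12 of them. So B = C_12 = 208012.
A − B = 2674440 − 208012 = 2466428.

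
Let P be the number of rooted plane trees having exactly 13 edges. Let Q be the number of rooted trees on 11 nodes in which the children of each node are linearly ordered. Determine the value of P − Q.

726104

Rooted ordered trees with n edges are counted by C_n; here n = 13. So P = C_13 = 742900.
A rooted plane tree on 11 nodes has 10 edges, and such trees are counted by C_10. So Q = C_10 = 16796.
P − Q = 742900 − 16796 = 726104.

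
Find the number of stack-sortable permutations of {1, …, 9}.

4862

By Knuth's characterisation, the stack-sortable permutations of length 9 are the 231-avoiders, numbering C_9.
C_9 = C(18,9)/10 = 48620/10 = 4862.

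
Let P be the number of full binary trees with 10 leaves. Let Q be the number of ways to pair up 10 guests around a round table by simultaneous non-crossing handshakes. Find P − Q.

4820

A full binary tree with L leaves has L−1 internal nodes and is counted by C_{L−1}; L = 10 gives C_9. So P = C_9 = 4862.
Non-crossing handshake pairings of 2n people are counted by C_n; 10 people gives n = 5. So Q = C_5 = 42.
P − Q = 4862 − 42 = 4820.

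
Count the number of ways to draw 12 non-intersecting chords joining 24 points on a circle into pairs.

208012

Pairing 24 circle points by 12 non-crossing chords gives C_12 matchings.
C_12 = 208012.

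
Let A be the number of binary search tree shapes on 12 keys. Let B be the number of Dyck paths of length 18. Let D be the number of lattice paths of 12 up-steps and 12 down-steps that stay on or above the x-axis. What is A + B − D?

Rooted binary trees with 12 nodes (each child slot possibly empty) number C_12. So A = C_12 = 208012.
Dyck paths of semilength n (length 2n) are counted by C_n; here n = 9. So B = C_9 = 4862.
Dyck paths of semilength n (length 2n) are counted by C_n; here n = 12. So D = C_12 = 208012.
A + B − D = 208012 + 4862 − 208012 = 4862.

4862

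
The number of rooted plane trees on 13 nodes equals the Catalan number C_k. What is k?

Rooted ordered (plane) trees on m nodes have m−1 edges and are counted by C_{m−1}; m = 13 gives C_12.

12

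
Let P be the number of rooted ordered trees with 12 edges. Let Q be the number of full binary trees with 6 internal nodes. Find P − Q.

A rooted plane tree with 12 edges has 13 nodes, and the count is C_12. So P = C_12 = 208012.
The number of full binary trees on 6 internal nodes is the Catalan number C_6. So Q = C_6 = 132.
P − Q = 208012 − 132 = 207880.

207880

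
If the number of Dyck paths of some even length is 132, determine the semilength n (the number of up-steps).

6

Dyck paths of semilength n are counted by C_n. Since C_6 = 132, the index is 6.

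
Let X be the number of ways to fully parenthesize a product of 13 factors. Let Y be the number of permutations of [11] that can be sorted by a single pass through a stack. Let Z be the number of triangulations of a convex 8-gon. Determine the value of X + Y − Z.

266666

Bracketing 13 factors into binary products is counted by C_{13−1} = C_12. So X = C_12 = 208012.
By Knuth's characterisation, the stack-sortable permutations of length 11 are the 231-avoiders, numbering C_11. So Y = C_11 = 58786.
The number of triangulations of an 8-gon is the Catalan number C_6 (index = sides − 2). So Z = C_6 = 132.
X + Y − Z = 208012 + 58786 − 132 = 266666.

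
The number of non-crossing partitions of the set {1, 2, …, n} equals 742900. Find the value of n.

13

Non-crossing partitions of [n] are counted by C_n; 742900 = C_13.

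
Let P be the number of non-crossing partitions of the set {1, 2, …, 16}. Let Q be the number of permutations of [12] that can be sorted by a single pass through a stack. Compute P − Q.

35149658

Non-crossing partitions of an n-element set are counted by C_n; here n = 16. So P = C_16 = 35357670.
Stack-sortable permutations are exactly the 231-avoiding ones, counted by C_n; here n = 12. So Q = C_12 = 208012.
P − Q = 35357670 − 208012 = 35149658.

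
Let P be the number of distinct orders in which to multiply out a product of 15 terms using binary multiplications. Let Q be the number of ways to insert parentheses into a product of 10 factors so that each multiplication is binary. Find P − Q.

2669578

Bracketing 15 factors into binary products is counted by C_{15−1} = C_14. So P = C_14 = 2674440.
Parenthesizations of m factors correspond to full binary trees with m leaves, counted by C_{m−1}; m = 10 gives C_9. So Q = C_9 = 4862.
P − Q = 2674440 − 4862 = 2669578.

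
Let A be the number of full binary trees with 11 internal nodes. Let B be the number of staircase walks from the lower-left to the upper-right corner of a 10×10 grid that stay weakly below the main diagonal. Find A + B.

The number of full binary trees on 11 internal nodes is the Catalan number C_11. So A = C_11 = 58786.
Sub-diagonal monotone paths from (0,0) to (10,10) biject with Dyck paths of semilength 10, giving C_10. So B = C_10 = 16796.
A + B = 58786 + 16796 = 75582.

75582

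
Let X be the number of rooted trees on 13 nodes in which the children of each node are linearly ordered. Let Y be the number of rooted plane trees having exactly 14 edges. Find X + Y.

2882452

Rooted ordered (plane) trees on m nodes have m−1 edges and are counted by C_{m−1}; m = 13 gives C_12. So X = C_12 = 208012.
A rooted plane tree with 14 edges has 15 nodes, and the count is C_14. So Y = C_14 = 2674440.
X + Y = 208012 + 2674440 = 2882452.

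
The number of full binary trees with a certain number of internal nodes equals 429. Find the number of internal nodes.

Full binary trees with n internal nodes are counted by C_n, and C_7 = 429.

7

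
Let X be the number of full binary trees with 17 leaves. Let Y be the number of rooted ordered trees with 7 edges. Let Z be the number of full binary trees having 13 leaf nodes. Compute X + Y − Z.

A full binary tree with L leaves has L−1 internal nodes and is counted by C_{L−1}; L = 17 gives C_16. So X = C_16 = 35357670.
A rooted plane tree with 7 edges has 8 nodes, and the count is C_7. So Y = C_7 = 429.
A full binary tree with L leaves has L−1 internal nodes and is counted by C_{L−1}; L = 13 gives C_12. So Z = C_12 = 208012.
X + Y − Z = 35357670 + 429 − 208012 = 35150087.

35150087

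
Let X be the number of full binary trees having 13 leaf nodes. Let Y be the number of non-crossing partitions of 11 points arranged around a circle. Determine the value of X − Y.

149226

A full binary tree with L leaves has L−1 internal nodes and is counted by C_{L−1}; L = 13 gives C_12. So X = C_12 = 208012.
Non-crossing partitions of an n-element set are counted by C_n; here n = 11. So Y = C_11 = 58786.
X − Y = 208012 − 58786 = 149226.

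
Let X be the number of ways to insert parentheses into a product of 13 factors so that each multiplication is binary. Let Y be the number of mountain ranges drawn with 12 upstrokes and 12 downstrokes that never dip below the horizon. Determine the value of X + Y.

416024

Parenthesizations of m factors correspond to full binary trees with m leaves, counted by C_{m−1}; m = 13 gives C_12. So X = C_12 = 208012.
Paths of 12 up- and 12 down-steps that never dip below the axis are Dyck paths; their count is C_12. So Y = C_12 = 208012.
X + Y = 208012 + 208012 = 416024.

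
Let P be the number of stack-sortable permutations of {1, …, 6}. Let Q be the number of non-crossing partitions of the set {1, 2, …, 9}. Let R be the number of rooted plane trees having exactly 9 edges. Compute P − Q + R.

132

Stack-sortable permutations are exactly the 231-avoiding ones, counted by C_n; here n = 6. So P = C_6 = 132.
Non-crossing partitions of an n-element set are counted by C_n; here n = 9. So Q = C_9 = 4862.
Rooted ordered trees with n edges are counted by C_n; here n = 9. So R = C_9 = 4862.
P − Q + R = 132 − 4862 + 4862 = 132.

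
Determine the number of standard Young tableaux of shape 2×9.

By the hook-length formula (or a Dyck-path bijection), SYT of shape 2×9 number C_9.
C_9 = C(18,9)/10 = 48620/10 = 4862.

4862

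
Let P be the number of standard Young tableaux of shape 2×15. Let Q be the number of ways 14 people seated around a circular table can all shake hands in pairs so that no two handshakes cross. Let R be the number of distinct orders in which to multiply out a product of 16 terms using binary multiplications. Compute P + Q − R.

Standard Young tableaux of shape 2×n are counted by C_n; here n = 15. So P = C_15 = 9694845.
With 14 = 2·7 people, non-crossing handshake pairings are non-crossing perfect matchings on a circle, counted by C_7. So Q = C_7 = 429.
Parenthesizations of m factors correspond to full binary trees with m leaves, counted by C_{m−1}; m = 16 gives C_15. So R = C_15 = 9694845.
P + Q − R = 9694845 + 429 − 9694845 = 429.

429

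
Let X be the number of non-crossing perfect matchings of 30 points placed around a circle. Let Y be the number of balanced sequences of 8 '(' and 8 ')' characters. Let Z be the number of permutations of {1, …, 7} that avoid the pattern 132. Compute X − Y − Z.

Pairing 30 circle points by 15 non-crossing chords gives C_15 matchings. So X = C_15 = 9694845.
Balanced strings of n pairs of brackets are counted by C_n; here n = 8. So Y = C_8 = 1430.
Permutations of [n] avoiding any single length-3 pattern are counted by C_n; here n = 7. So Z = C_7 = 429.
X − Y − Z = 9694845 − 1430 − 429 = 9692986.

9692986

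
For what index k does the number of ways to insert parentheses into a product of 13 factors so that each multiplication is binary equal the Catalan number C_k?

Parenthesizations of m factors correspond to full binary trees with m leaves, counted by C_{m−1}; m = 13 gives C_12.

12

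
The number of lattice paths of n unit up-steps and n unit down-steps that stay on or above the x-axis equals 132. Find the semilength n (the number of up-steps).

6

Dyck paths of semilength n are counted by C_n, and C_6 = 132.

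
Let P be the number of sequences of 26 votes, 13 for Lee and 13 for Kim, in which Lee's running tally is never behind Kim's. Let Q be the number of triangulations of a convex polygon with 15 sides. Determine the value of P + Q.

1485800

Ballot sequences with n votes each where one side never trails are Dyck words, counted by C_n; here n = 13. So P = C_13 = 742900.
The number of triangulations of a 15-gon is the Catalan number C_13 (index = sides − 2). So Q = C_13 = 742900.
P + Q = 742900 + 742900 = 1485800.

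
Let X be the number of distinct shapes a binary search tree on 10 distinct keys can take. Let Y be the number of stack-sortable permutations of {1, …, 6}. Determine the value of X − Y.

There are C_n binary search tree shapes on n keys; with n = 10 that is C_10. So X = C_10 = 16796.
By Knuth's characterisation, the stack-sortable permutations of length 6 are the 231-avoiders, numbering C_6. So Y = C_6 = 132.
X − Y = 16796 − 132 = 16664.

16664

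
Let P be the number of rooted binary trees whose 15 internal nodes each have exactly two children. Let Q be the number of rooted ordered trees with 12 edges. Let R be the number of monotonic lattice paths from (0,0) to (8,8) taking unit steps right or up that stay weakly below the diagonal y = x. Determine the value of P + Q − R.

9901427

Full binary trees with n internal nodes are counted by C_n; here n = 15. So P = C_15 = 9694845.
A rooted plane tree with 12 edges has 13 nodes, and the count is C_12. So Q = C_12 = 208012.
Monotone paths in an n×n grid that stay weakly below the diagonal are counted by C_n; here n = 8. So R = C_8 = 1430.
P + Q − R = 9694845 + 208012 − 1430 = 9901427.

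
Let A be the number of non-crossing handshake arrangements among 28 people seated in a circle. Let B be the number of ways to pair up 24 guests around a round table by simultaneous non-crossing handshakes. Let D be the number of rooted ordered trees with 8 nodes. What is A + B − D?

2882023

With 28 = 2·14 people, non-crossing handshake pairings are non-crossing perfect matchings on a circle, counted by C_14. So A = C_14 = 2674440.
Non-crossing handshake pairings of 2n people are counted by C_n; 24 people gives n = 12. So B = C_12 = 208012.
A rooted plane tree on 8 nodes has 7 edges, and such trees are counted by C_7. So D = C_7 = 429.
A + B − D = 2674440 + 208012 − 429 = 2882023.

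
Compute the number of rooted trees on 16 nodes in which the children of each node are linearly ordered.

A rooted plane tree on 16 nodes has 15 edges, and such trees are counted by C_15.
C_15 = C(30,15)/16 = 155117520/16 = 9694845.

9694845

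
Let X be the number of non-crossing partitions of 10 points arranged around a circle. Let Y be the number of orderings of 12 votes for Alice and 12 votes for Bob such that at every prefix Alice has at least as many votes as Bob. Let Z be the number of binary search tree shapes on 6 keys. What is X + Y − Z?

224676

The non-crossing partitions of [10] form a lattice of size C_10. So X = C_10 = 16796.
Reading a vote for the leader as '(' and for the other as ')' turns such a sequence into a balanced string of 12 pairs, so the count is C_12. So Y = C_12 = 208012.
Rooted binary trees with 6 nodes (each child slot possibly empty) number C_6. So Z = C_6 = 132.
X + Y − Z = 16796 + 208012 − 132 = 224676.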